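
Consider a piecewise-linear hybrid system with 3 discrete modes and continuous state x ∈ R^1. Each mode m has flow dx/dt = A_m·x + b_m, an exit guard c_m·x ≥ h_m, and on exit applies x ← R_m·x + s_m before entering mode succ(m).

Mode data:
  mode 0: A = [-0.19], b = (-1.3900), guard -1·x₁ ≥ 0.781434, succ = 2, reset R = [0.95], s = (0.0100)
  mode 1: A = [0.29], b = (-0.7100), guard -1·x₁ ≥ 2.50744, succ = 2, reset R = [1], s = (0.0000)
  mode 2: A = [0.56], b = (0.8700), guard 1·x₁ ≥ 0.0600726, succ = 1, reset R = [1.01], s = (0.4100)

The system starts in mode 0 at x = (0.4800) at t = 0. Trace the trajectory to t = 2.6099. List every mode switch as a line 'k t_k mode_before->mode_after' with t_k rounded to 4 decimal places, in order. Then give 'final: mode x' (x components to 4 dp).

Mode 0: guard c·x = 0.7814 hit at Δt = 0.9290 (t = 0.9290), x⁻ = (-0.7814) → reset → x⁺ = (-0.7324), jump to mode 2
Mode 2: guard c·x = 0.0601 hit at Δt = 1.2062 (t = 2.1352), x⁻ = (0.0601) → reset → x⁺ = (0.4707), jump to mode 1
Mode 1: flow for 0.4747 to horizon, guard not reached → x = (0.1788)

1 0.9290 0->2
2 2.1352 2->1
final: 1 0.1788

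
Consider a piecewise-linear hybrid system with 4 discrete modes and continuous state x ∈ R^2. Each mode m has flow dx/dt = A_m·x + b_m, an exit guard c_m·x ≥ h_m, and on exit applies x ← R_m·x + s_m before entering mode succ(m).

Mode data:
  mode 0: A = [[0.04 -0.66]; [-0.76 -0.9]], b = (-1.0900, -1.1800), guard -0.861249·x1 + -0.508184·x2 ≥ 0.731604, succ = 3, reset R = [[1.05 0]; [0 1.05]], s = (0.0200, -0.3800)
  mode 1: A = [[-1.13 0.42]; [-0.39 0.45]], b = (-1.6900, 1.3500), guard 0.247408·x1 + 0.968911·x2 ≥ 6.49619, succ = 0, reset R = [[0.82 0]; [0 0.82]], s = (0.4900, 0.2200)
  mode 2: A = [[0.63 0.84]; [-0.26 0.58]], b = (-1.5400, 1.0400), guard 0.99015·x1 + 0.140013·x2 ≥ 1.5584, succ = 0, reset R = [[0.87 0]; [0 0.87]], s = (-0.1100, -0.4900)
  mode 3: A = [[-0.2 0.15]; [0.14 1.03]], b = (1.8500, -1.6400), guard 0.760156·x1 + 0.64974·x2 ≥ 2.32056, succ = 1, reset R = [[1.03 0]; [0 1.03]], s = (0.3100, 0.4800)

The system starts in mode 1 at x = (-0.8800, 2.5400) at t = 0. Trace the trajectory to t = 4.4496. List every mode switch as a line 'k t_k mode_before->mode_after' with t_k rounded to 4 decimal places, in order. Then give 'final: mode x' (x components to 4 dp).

1 1.1690 1->0
2 1.9618 0->3
3 2.9613 3->1
4 3.6343 1->0
final: 0 -2.0513 2.4192

Mode 1: guard c·x = 6.4962 hit at Δt = 1.1690 (t = 1.1690), x⁻ = (0.0098, 6.7021) → reset → x⁺ = (0.4980, 5.7158), jump to mode 0
Mode 0: guard c·x = 0.7316 hit at Δt = 0.7928 (t = 1.9618), x⁻ = (-2.4264, 2.6725) → reset → x⁺ = (-2.5277, 2.4261), jump to mode 3
Mode 3: guard c·x = 2.3206 hit at Δt = 0.9995 (t = 2.9613), x⁻ = (-0.0007, 3.5723) → reset → x⁺ = (0.3093, 4.1595), jump to mode 1
Mode 1: guard c·x = 6.4962 hit at Δt = 0.6730 (t = 3.6343), x⁻ = (0.4312, 6.5945) → reset → x⁺ = (0.8436, 5.6275), jump to mode 0
Mode 0: flow for 0.8153 to horizon, guard not reached → x = (-2.0513, 2.4192)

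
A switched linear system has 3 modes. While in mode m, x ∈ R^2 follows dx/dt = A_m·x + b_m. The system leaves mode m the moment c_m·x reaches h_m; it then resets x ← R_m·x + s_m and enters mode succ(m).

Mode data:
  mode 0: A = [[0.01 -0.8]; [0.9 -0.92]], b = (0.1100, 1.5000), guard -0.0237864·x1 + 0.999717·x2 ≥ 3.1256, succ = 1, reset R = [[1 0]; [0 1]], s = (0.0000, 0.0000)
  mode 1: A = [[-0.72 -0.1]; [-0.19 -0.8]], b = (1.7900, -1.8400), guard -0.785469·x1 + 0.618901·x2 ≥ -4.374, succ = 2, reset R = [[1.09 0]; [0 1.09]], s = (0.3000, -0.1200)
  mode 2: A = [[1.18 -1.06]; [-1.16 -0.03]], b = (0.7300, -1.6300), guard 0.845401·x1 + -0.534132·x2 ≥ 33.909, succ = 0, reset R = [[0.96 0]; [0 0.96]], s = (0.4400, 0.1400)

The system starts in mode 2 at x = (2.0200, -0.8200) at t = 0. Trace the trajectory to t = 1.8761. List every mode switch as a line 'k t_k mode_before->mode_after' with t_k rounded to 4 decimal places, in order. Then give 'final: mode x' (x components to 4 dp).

Mode 2: guard c·x = 33.9090 hit at Δt = 1.3409 (t = 1.3409), x⁻ = (28.4190, -18.5039) → reset → x⁺ = (27.7223, -17.6237), jump to mode 0
Mode 0: flow for 0.5352 to horizon, guard not reached → x = (31.1466, 1.3677)

1 1.3409 2->0
final: 0 31.1466 1.3677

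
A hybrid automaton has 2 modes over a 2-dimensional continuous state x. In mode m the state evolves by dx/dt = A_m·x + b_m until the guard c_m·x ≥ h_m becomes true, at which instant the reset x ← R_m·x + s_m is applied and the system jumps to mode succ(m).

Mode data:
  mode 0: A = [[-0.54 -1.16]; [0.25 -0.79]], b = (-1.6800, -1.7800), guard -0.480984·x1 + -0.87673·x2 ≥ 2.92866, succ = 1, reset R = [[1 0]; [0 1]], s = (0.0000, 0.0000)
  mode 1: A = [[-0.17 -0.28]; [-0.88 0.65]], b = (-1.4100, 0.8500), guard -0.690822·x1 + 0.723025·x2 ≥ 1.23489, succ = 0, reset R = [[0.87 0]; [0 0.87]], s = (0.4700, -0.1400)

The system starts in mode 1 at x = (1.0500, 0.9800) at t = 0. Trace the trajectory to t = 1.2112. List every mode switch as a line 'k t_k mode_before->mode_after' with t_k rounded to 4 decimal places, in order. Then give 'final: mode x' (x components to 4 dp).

Mode 1: guard c·x = 1.2349 hit at Δt = 0.5791 (t = 0.5791), x⁻ = (-0.0224, 1.6865) → reset → x⁺ = (0.4505, 1.3273), jump to mode 0
Mode 0: flow for 0.6321 to horizon, guard not reached → x = (-0.8987, -0.1306)

1 0.5791 1->0
final: 0 -0.8987 -0.1306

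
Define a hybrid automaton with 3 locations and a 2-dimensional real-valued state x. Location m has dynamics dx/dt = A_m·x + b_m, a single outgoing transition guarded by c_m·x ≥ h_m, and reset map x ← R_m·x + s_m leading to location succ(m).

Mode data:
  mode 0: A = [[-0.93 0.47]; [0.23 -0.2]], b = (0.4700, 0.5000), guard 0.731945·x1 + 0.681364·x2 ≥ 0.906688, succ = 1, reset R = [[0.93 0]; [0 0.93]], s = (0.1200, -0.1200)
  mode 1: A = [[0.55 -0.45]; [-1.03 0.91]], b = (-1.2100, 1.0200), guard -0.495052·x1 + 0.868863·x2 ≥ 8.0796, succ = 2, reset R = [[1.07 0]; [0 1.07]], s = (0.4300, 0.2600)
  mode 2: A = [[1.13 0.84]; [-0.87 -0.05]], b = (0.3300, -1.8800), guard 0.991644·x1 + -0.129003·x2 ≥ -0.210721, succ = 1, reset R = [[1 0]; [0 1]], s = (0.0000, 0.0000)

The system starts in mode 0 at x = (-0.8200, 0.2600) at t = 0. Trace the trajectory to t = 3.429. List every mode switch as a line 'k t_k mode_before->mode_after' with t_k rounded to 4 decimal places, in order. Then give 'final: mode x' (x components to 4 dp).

Mode 0: guard c·x = 0.9067 hit at Δt = 1.5904 (t = 1.5904), x⁻ = (0.4414, 0.8566) → reset → x⁺ = (0.5305, 0.6766), jump to mode 1
Mode 1: guard c·x = 8.0796 hit at Δt = 1.4086 (t = 2.9990), x⁻ = (-3.7338, 7.1716) → reset → x⁺ = (-3.5652, 7.9337), jump to mode 2
Mode 2: flow for 0.4300 to horizon, guard not reached → x = (-1.8851, 7.9985)

1 1.5904 0->1
2 2.9990 1->2
final: 2 -1.8851 7.9985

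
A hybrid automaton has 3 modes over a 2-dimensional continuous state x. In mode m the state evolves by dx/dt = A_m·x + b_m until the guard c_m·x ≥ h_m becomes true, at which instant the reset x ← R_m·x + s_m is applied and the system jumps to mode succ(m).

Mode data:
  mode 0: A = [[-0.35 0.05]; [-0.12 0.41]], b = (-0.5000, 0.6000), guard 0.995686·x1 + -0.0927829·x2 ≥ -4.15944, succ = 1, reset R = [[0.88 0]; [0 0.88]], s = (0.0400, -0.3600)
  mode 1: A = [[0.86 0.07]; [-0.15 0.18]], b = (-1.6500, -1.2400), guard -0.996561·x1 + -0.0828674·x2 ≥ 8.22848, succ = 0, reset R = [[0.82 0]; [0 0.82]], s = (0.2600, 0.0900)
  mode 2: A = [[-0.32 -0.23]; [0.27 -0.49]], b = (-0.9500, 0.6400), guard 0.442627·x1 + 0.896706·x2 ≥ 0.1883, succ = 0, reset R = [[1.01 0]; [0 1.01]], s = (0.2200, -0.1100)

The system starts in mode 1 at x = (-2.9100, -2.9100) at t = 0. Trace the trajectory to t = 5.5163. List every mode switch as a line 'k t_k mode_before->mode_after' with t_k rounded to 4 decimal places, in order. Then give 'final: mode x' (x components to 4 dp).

1 0.7984 1->0
2 2.2995 0->1
3 2.8978 1->0
4 4.4254 0->1
5 5.0336 1->0
final: 0 -5.5891 -2.4381

Mode 1: guard c·x = 8.2285 hit at Δt = 0.7984 (t = 0.7984), x⁻ = (-7.9433, -3.7705) → reset → x⁺ = (-6.2535, -3.0018), jump to mode 0
Mode 0: guard c·x = -4.1594 hit at Δt = 1.5011 (t = 2.2995), x⁻ = (-4.4546, -2.9741) → reset → x⁺ = (-3.8801, -2.9772), jump to mode 1
Mode 1: guard c·x = 8.2285 hit at Δt = 0.5983 (t = 2.8978), x⁻ = (-7.9610, -3.5582) → reset → x⁺ = (-6.2680, -2.8278), jump to mode 0
Mode 0: guard c·x = -4.1594 hit at Δt = 1.5275 (t = 4.4254), x⁻ = (-4.4244, -2.6495) → reset → x⁺ = (-3.8534, -2.6915), jump to mode 1
Mode 1: guard c·x = 8.2285 hit at Δt = 0.6083 (t = 5.0336), x⁻ = (-7.9866, -3.2503) → reset → x⁺ = (-6.2890, -2.5753), jump to mode 0
Mode 0: flow for 0.4827 to horizon, guard not reached → x = (-5.5891, -2.4381)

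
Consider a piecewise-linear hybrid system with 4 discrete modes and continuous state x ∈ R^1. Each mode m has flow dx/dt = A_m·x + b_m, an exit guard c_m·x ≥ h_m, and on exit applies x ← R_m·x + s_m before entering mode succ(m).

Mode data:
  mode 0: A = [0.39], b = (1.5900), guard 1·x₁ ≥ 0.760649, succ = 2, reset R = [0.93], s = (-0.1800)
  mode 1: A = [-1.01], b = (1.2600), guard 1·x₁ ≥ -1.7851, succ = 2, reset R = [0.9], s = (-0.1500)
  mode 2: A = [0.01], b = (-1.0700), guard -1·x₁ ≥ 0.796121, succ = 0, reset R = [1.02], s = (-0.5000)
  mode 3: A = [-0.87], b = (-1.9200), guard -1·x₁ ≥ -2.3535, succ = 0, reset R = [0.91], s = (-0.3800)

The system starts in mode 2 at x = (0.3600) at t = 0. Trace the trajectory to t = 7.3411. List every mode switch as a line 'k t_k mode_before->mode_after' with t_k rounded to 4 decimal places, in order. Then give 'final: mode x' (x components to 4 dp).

1 1.0783 2->0
2 2.5127 0->2
3 3.7481 2->0
4 5.1825 0->2
5 6.4179 2->0
final: 0 -0.1138

Mode 2: guard c·x = 0.7961 hit at Δt = 1.0783 (t = 1.0783), x⁻ = (-0.7961) → reset → x⁺ = (-1.3120), jump to mode 0
Mode 0: guard c·x = 0.7606 hit at Δt = 1.4344 (t = 2.5127), x⁻ = (0.7606) → reset → x⁺ = (0.5274), jump to mode 2
Mode 2: guard c·x = 0.7961 hit at Δt = 1.2354 (t = 3.7481), x⁻ = (-0.7961) → reset → x⁺ = (-1.3120), jump to mode 0
Mode 0: guard c·x = 0.7606 hit at Δt = 1.4344 (t = 5.1825), x⁻ = (0.7606) → reset → x⁺ = (0.5274), jump to mode 2
Mode 2: guard c·x = 0.7961 hit at Δt = 1.2354 (t = 6.4179), x⁻ = (-0.7961) → reset → x⁺ = (-1.3120), jump to mode 0
Mode 0: flow for 0.9232 to horizon, guard not reached → x = (-0.1138)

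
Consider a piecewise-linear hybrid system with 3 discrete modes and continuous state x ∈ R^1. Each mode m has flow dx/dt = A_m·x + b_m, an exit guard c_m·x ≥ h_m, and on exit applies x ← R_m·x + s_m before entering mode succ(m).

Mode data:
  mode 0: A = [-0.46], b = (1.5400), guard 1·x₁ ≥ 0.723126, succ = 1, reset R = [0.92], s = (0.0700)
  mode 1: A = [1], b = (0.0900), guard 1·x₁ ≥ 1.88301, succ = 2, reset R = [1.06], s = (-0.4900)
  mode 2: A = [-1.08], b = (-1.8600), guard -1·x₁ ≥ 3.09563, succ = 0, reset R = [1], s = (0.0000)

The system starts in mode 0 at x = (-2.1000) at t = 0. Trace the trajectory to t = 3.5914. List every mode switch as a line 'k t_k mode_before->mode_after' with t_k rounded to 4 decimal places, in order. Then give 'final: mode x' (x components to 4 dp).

1 1.5875 0->1
2 2.4591 1->2
final: 2 -0.7719

Mode 0: guard c·x = 0.7231 hit at Δt = 1.5875 (t = 1.5875), x⁻ = (0.7231) → reset → x⁺ = (0.7353), jump to mode 1
Mode 1: guard c·x = 1.8830 hit at Δt = 0.8716 (t = 2.4591), x⁻ = (1.8830) → reset → x⁺ = (1.5060), jump to mode 2
Mode 2: flow for 1.1323 to horizon, guard not reached → x = (-0.7719)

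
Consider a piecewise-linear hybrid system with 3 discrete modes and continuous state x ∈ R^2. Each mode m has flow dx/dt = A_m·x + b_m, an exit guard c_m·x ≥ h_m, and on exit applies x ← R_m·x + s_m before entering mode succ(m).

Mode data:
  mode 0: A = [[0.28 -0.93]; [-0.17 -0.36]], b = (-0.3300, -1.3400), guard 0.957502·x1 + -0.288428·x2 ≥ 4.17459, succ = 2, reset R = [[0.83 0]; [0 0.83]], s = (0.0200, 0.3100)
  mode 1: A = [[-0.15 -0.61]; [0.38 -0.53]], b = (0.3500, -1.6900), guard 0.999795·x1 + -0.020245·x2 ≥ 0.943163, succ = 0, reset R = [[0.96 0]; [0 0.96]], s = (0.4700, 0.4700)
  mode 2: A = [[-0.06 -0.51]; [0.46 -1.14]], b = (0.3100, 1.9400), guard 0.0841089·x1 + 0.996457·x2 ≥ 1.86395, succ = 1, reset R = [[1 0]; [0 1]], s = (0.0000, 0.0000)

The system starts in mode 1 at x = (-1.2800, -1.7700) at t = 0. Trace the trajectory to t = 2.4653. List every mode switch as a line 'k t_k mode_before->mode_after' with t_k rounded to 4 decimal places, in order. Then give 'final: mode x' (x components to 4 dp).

1 1.2395 1->0
2 2.1344 0->2
final: 2 3.1905 -0.4086

Mode 1: guard c·x = 0.9432 hit at Δt = 1.2395 (t = 1.2395), x⁻ = (0.8931, -2.4822) → reset → x⁺ = (1.3274, -1.9130), jump to mode 0
Mode 0: guard c·x = 4.1746 hit at Δt = 0.8949 (t = 2.1344), x⁻ = (3.5399, -2.7222) → reset → x⁺ = (2.9581, -1.9494), jump to mode 2
Mode 2: flow for 0.3309 to horizon, guard not reached → x = (3.1905, -0.4086)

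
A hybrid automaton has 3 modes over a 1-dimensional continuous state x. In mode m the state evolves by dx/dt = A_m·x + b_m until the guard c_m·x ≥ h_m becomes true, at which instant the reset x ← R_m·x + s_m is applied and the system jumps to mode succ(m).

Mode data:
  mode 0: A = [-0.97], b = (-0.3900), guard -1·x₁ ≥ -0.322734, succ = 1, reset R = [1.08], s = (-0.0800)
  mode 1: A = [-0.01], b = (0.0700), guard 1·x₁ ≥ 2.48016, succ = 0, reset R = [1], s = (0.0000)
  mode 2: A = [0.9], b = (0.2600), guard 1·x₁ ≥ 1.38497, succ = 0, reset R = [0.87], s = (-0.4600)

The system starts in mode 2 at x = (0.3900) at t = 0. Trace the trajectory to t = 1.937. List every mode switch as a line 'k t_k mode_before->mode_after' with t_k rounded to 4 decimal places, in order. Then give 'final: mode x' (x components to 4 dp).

Mode 2: guard c·x = 1.3850 hit at Δt = 1.0027 (t = 1.0027), x⁻ = (1.3850) → reset → x⁺ = (0.7449), jump to mode 0
Mode 0: guard c·x = -0.3227 hit at Δt = 0.4732 (t = 1.4759), x⁻ = (0.3227) → reset → x⁺ = (0.2686), jump to mode 1
Mode 1: flow for 0.4611 to horizon, guard not reached → x = (0.2995)

1 1.0027 2->0
2 1.4759 0->1
final: 1 0.2995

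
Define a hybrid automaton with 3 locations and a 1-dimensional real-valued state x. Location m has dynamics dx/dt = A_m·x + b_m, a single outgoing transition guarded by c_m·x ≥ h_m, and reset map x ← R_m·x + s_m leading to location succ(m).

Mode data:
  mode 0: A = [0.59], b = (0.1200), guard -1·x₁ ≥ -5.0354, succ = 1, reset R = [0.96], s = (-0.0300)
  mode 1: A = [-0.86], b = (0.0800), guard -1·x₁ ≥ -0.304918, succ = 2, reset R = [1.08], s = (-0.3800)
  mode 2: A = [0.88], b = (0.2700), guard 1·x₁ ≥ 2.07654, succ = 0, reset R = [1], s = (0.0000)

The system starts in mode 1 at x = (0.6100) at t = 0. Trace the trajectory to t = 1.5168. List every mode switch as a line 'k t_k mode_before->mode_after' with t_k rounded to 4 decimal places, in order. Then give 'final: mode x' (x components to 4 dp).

Mode 1: guard c·x = -0.3049 hit at Δt = 1.0371 (t = 1.0371), x⁻ = (0.3049) → reset → x⁺ = (-0.0507), jump to mode 2
Mode 2: flow for 0.4797 to horizon, guard not reached → x = (0.0838)

1 1.0371 1->2
final: 2 0.0838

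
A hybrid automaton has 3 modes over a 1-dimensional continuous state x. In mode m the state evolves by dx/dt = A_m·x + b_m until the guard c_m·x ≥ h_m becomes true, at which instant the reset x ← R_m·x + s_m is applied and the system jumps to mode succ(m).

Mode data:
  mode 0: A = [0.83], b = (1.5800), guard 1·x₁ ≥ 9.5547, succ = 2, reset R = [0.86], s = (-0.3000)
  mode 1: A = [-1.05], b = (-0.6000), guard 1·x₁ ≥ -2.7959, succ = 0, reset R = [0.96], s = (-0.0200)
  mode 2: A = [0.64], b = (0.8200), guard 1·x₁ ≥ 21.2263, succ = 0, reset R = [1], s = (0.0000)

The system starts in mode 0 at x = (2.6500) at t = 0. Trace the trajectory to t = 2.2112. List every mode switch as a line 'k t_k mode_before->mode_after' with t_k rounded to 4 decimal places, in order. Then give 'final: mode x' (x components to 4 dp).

Mode 0: guard c·x = 9.5547 hit at Δt = 1.1118 (t = 1.1118), x⁻ = (9.5547) → reset → x⁺ = (7.9170), jump to mode 2
Mode 2: flow for 1.0994 to horizon, guard not reached → x = (17.3089)

1 1.1118 0->2
final: 2 17.3089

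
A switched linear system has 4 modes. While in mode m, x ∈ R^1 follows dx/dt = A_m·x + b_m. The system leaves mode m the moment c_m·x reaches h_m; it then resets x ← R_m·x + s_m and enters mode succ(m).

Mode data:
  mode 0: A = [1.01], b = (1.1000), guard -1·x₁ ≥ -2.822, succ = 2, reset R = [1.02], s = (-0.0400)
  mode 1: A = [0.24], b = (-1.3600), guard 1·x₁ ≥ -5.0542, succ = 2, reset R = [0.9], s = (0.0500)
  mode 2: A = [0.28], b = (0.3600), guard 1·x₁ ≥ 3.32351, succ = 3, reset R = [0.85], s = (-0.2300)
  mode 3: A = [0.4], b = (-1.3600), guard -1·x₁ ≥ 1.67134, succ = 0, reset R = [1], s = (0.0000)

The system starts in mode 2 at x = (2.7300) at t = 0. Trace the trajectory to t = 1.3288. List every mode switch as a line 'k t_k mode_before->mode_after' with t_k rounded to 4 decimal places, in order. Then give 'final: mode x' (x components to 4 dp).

1 0.4923 2->3
final: 3 2.2751

Mode 2: guard c·x = 3.3235 hit at Δt = 0.4923 (t = 0.4923), x⁻ = (3.3235) → reset → x⁺ = (2.5950), jump to mode 3
Mode 3: flow for 0.8365 to horizon, guard not reached → x = (2.2751)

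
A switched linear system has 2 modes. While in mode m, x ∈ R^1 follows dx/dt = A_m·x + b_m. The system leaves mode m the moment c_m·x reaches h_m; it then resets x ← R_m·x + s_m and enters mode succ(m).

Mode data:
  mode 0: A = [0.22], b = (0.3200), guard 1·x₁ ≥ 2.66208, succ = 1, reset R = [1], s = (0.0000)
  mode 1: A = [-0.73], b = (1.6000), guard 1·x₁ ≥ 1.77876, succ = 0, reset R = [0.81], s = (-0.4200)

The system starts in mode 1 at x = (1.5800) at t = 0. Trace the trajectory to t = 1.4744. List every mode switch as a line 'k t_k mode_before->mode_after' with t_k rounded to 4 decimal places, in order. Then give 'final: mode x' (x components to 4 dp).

Mode 1: guard c·x = 1.7788 hit at Δt = 0.5382 (t = 0.5382), x⁻ = (1.7788) → reset → x⁺ = (1.0208), jump to mode 0
Mode 0: flow for 0.9362 to horizon, guard not reached → x = (1.5869)

1 0.5382 1->0
final: 0 1.5869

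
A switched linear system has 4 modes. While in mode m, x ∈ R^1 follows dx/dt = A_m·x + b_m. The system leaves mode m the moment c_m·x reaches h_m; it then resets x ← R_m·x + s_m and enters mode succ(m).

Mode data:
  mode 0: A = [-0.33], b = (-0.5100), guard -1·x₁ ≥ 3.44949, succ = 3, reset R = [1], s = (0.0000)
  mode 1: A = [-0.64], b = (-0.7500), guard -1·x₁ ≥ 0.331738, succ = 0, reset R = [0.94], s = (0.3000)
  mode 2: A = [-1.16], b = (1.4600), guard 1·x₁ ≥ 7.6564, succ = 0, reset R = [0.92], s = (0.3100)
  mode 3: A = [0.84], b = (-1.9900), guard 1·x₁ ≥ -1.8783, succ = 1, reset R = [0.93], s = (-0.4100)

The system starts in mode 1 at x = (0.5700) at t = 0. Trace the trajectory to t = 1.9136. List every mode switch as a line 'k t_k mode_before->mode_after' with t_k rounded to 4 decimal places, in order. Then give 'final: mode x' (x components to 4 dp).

1 1.1393 1->0
final: 0 -0.3576

Mode 1: guard c·x = 0.3317 hit at Δt = 1.1393 (t = 1.1393), x⁻ = (-0.3317) → reset → x⁺ = (-0.0118), jump to mode 0
Mode 0: flow for 0.7743 to horizon, guard not reached → x = (-0.3576)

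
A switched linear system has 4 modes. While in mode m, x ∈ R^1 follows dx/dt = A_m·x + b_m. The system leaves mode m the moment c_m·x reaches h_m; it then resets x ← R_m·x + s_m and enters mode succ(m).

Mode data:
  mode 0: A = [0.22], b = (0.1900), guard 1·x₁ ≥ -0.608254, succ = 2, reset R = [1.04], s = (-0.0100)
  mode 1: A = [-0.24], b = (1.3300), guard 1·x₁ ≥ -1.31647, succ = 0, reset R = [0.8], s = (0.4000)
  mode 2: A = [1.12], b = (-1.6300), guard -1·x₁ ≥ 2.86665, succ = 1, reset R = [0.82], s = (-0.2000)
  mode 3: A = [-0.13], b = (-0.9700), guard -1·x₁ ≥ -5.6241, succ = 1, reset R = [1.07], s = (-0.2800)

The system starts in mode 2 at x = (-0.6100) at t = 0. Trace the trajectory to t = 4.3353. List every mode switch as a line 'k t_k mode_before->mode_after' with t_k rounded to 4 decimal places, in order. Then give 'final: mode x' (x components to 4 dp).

Mode 2: guard c·x = 2.8666 hit at Δt = 0.6593 (t = 0.6593), x⁻ = (-2.8666) → reset → x⁺ = (-2.5507), jump to mode 1
Mode 1: guard c·x = -1.3165 hit at Δt = 0.6895 (t = 1.3488), x⁻ = (-1.3165) → reset → x⁺ = (-0.6532), jump to mode 0
Mode 0: guard c·x = -0.6083 hit at Δt = 0.8794 (t = 2.2282), x⁻ = (-0.6083) → reset → x⁺ = (-0.6426), jump to mode 2
Mode 2: guard c·x = 2.8666 hit at Δt = 0.6453 (t = 2.8735), x⁻ = (-2.8667) → reset → x⁺ = (-2.5507), jump to mode 1
Mode 1: guard c·x = -1.3165 hit at Δt = 0.6895 (t = 3.5630), x⁻ = (-1.3165) → reset → x⁺ = (-0.6532), jump to mode 0
Mode 0: flow for 0.7723 to horizon, guard not reached → x = (-0.6142)

1 0.6593 2->1
2 1.3488 1->0
3 2.2282 0->2
4 2.8735 2->1
5 3.5630 1->0
final: 0 -0.6142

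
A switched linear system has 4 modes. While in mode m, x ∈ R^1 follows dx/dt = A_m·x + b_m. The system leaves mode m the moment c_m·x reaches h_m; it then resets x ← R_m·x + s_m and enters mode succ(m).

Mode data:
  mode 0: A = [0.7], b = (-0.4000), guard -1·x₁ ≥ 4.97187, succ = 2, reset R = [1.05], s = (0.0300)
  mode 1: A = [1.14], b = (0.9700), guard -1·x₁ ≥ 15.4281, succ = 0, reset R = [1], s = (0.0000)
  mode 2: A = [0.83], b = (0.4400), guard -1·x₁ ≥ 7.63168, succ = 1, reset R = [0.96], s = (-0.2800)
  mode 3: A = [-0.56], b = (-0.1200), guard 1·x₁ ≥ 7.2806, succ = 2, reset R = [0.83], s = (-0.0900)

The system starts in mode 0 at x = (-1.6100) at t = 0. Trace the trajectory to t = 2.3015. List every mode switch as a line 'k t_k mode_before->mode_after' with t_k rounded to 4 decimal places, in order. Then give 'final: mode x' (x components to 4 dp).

1 1.3323 0->2
2 1.8398 2->1
final: 1 -12.2861

Mode 0: guard c·x = 4.9719 hit at Δt = 1.3323 (t = 1.3323), x⁻ = (-4.9719) → reset → x⁺ = (-5.1905), jump to mode 2
Mode 2: guard c·x = 7.6317 hit at Δt = 0.5075 (t = 1.8398), x⁻ = (-7.6317) → reset → x⁺ = (-7.6064), jump to mode 1
Mode 1: flow for 0.4617 to horizon, guard not reached → x = (-12.2861)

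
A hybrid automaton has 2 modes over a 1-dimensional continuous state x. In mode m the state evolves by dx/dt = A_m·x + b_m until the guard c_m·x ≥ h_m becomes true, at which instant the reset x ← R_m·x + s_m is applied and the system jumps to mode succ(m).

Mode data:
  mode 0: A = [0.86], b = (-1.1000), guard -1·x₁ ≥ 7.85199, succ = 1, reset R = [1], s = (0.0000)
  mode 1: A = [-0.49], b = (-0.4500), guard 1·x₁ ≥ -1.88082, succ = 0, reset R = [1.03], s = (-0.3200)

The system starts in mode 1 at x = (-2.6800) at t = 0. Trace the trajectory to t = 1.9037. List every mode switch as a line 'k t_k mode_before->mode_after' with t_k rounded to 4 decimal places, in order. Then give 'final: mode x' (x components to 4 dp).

1 1.2337 1->0
final: 0 -5.0130

Mode 1: guard c·x = -1.8808 hit at Δt = 1.2337 (t = 1.2337), x⁻ = (-1.8808) → reset → x⁺ = (-2.2572), jump to mode 0
Mode 0: flow for 0.6700 to horizon, guard not reached → x = (-5.0130)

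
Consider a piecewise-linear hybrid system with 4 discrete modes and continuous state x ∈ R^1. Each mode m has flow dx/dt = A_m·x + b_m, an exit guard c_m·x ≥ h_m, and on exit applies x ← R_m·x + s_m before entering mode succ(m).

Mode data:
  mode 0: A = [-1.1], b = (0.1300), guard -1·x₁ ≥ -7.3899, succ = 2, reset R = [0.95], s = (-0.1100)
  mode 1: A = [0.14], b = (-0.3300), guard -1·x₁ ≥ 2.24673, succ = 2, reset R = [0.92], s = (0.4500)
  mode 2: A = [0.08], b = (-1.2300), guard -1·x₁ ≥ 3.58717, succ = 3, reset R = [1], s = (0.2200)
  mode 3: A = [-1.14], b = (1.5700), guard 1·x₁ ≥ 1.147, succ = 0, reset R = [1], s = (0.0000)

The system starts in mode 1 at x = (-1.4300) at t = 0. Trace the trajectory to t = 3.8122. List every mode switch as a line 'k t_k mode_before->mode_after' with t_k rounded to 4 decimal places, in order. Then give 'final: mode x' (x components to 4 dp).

1 1.3949 1->2
2 2.7662 2->3
final: 3 -0.0626

Mode 1: guard c·x = 2.2467 hit at Δt = 1.3949 (t = 1.3949), x⁻ = (-2.2467) → reset → x⁺ = (-1.6170), jump to mode 2
Mode 2: guard c·x = 3.5872 hit at Δt = 1.3713 (t = 2.7662), x⁻ = (-3.5872) → reset → x⁺ = (-3.3672), jump to mode 3
Mode 3: flow for 1.0460 to horizon, guard not reached → x = (-0.0626)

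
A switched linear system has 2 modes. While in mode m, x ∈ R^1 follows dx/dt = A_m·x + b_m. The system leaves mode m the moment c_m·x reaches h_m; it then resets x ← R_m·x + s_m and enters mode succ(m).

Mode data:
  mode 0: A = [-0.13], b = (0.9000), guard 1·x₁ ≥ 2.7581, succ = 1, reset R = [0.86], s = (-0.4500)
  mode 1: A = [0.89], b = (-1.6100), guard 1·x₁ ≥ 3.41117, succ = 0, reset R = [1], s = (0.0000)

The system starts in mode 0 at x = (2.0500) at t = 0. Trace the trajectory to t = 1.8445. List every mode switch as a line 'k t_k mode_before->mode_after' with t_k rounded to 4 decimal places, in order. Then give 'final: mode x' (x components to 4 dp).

1 1.2078 0->1
final: 1 2.0081

Mode 0: guard c·x = 2.7581 hit at Δt = 1.2078 (t = 1.2078), x⁻ = (2.7581) → reset → x⁺ = (1.9220), jump to mode 1
Mode 1: flow for 0.6367 to horizon, guard not reached → x = (2.0081)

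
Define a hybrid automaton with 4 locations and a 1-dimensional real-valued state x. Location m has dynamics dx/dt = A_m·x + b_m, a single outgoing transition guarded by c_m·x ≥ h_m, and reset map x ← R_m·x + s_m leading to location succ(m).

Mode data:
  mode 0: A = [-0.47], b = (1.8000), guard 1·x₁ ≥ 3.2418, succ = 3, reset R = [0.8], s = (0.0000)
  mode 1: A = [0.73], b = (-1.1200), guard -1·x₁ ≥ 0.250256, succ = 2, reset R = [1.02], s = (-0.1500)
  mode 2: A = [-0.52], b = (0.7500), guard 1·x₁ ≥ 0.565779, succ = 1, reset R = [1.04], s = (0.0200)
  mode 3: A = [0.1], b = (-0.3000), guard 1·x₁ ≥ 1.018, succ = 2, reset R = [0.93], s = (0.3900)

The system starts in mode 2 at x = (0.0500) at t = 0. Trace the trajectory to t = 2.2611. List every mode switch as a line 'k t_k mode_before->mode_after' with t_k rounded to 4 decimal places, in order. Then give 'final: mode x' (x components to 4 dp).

1 0.8899 2->1
2 1.7888 1->2
final: 2 -0.0029

Mode 2: guard c·x = 0.5658 hit at Δt = 0.8899 (t = 0.8899), x⁻ = (0.5658) → reset → x⁺ = (0.6084), jump to mode 1
Mode 1: guard c·x = 0.2503 hit at Δt = 0.8989 (t = 1.7888), x⁻ = (-0.2503) → reset → x⁺ = (-0.4053), jump to mode 2
Mode 2: flow for 0.4723 to horizon, guard not reached → x = (-0.0029)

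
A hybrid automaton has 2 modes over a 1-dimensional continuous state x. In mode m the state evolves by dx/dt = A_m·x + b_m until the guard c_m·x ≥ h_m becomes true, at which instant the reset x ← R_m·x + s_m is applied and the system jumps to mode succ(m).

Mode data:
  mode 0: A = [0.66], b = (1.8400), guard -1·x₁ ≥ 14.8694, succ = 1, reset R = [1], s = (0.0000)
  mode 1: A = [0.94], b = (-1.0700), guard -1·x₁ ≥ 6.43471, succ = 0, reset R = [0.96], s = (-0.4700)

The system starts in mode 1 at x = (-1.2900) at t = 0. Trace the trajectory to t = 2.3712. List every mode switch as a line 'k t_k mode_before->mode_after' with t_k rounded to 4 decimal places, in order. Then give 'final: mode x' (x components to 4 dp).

Mode 1: guard c·x = 6.4347 hit at Δt = 1.2100 (t = 1.2100), x⁻ = (-6.4347) → reset → x⁺ = (-6.6473), jump to mode 0
Mode 0: flow for 1.1612 to horizon, guard not reached → x = (-11.0934)

1 1.2100 1->0
final: 0 -11.0934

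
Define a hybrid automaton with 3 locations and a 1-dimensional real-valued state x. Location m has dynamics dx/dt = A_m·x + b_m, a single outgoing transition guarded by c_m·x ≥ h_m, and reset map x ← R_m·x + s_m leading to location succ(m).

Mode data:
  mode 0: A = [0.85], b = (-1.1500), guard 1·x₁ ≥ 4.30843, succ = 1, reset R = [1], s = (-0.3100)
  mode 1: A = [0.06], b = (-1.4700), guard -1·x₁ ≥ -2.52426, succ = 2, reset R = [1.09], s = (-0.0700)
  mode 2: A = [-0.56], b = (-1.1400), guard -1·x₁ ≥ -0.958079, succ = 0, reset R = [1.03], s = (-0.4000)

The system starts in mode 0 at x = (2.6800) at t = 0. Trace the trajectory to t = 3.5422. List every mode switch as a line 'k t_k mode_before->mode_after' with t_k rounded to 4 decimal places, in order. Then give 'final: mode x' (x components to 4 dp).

1 0.9420 0->1
2 2.0993 1->2
3 2.9112 2->0
final: 0 0.0431

Mode 0: guard c·x = 4.3084 hit at Δt = 0.9420 (t = 0.9420), x⁻ = (4.3084) → reset → x⁺ = (3.9984), jump to mode 1
Mode 1: guard c·x = -2.5243 hit at Δt = 1.1573 (t = 2.0993), x⁻ = (2.5243) → reset → x⁺ = (2.6814), jump to mode 2
Mode 2: guard c·x = -0.9581 hit at Δt = 0.8119 (t = 2.9112), x⁻ = (0.9581) → reset → x⁺ = (0.5868), jump to mode 0
Mode 0: flow for 0.6310 to horizon, guard not reached → x = (0.0431)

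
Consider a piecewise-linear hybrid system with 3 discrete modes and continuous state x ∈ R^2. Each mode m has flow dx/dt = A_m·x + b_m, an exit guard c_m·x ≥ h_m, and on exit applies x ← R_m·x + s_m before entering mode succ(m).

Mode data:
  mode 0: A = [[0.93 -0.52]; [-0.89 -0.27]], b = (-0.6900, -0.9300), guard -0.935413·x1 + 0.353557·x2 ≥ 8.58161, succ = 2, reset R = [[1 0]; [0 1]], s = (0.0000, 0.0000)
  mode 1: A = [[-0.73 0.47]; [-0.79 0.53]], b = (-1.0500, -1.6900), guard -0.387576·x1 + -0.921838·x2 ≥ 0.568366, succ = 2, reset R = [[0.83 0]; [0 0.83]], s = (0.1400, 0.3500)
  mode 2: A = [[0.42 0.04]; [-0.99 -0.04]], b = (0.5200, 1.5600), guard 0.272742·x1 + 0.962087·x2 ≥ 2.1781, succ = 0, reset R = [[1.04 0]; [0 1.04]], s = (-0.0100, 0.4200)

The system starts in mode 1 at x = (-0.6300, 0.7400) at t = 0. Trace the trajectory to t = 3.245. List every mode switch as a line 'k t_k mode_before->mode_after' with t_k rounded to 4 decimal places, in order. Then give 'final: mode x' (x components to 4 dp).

1 1.0326 1->2
2 2.1126 2->0
final: 0 -5.0274 3.2503

Mode 1: guard c·x = 0.5684 hit at Δt = 1.0326 (t = 1.0326), x⁻ = (-0.9802, -0.2044) → reset → x⁺ = (-0.6736, 0.1803), jump to mode 2
Mode 2: guard c·x = 2.1781 hit at Δt = 1.0800 (t = 2.1126), x⁻ = (-0.2827, 2.3441) → reset → x⁺ = (-0.3040, 2.8578), jump to mode 0
Mode 0: flow for 1.1324 to horizon, guard not reached → x = (-5.0274, 3.2503)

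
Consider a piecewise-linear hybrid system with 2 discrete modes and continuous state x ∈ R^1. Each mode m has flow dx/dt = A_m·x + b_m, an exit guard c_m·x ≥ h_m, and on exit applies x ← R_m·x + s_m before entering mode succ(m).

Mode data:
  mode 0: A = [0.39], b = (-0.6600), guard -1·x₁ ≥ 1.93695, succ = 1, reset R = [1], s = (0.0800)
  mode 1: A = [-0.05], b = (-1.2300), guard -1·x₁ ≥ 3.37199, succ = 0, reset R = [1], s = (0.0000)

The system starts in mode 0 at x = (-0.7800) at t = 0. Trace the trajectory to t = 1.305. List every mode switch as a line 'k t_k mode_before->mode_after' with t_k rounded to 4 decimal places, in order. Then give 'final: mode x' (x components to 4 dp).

Mode 0: guard c·x = 1.9369 hit at Δt = 0.9843 (t = 0.9843), x⁻ = (-1.9369) → reset → x⁺ = (-1.8569), jump to mode 1
Mode 1: flow for 0.3207 to horizon, guard not reached → x = (-2.2187)

1 0.9843 0->1
final: 1 -2.2187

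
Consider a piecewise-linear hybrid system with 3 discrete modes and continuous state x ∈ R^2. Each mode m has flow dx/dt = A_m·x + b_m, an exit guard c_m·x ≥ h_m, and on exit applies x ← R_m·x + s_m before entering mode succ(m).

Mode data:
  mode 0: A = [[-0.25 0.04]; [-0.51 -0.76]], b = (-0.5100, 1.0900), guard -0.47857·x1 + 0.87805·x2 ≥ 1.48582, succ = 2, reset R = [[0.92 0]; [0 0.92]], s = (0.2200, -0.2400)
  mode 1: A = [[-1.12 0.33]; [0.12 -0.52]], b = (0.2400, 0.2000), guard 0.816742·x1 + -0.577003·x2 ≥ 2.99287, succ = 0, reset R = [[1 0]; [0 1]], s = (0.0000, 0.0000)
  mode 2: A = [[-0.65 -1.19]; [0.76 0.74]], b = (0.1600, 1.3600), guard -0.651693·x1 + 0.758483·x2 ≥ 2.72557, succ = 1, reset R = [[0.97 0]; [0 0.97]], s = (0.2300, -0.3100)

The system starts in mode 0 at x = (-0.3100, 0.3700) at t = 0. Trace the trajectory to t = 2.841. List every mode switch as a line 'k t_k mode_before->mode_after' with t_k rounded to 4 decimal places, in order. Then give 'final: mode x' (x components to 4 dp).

1 1.3010 0->2
2 2.0566 2->1
final: 1 -0.0597 1.4279

Mode 0: guard c·x = 1.4858 hit at Δt = 1.3010 (t = 1.3010), x⁻ = (-0.7503, 1.2832) → reset → x⁺ = (-0.4703, 0.9406), jump to mode 2
Mode 2: guard c·x = 2.7256 hit at Δt = 0.7556 (t = 2.0566), x⁻ = (-1.4010, 2.3897) → reset → x⁺ = (-1.1290, 2.0080), jump to mode 1
Mode 1: flow for 0.7844 to horizon, guard not reached → x = (-0.0597, 1.4279)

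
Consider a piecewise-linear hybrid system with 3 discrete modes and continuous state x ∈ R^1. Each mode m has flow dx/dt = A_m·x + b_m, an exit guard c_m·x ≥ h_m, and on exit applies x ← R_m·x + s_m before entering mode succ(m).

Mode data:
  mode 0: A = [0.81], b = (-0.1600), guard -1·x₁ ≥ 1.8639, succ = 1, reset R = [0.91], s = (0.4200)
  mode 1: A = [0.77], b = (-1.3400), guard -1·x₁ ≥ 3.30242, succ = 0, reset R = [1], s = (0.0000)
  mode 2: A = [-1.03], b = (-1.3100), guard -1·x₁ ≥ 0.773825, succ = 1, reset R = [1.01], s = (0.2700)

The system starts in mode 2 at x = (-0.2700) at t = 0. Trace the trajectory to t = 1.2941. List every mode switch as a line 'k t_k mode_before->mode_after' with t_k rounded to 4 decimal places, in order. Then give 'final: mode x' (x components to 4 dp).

1 0.6786 2->1
final: 1 -1.8768

Mode 2: guard c·x = 0.7738 hit at Δt = 0.6786 (t = 0.6786), x⁻ = (-0.7738) → reset → x⁺ = (-0.5116), jump to mode 1
Mode 1: flow for 0.6155 to horizon, guard not reached → x = (-1.8768)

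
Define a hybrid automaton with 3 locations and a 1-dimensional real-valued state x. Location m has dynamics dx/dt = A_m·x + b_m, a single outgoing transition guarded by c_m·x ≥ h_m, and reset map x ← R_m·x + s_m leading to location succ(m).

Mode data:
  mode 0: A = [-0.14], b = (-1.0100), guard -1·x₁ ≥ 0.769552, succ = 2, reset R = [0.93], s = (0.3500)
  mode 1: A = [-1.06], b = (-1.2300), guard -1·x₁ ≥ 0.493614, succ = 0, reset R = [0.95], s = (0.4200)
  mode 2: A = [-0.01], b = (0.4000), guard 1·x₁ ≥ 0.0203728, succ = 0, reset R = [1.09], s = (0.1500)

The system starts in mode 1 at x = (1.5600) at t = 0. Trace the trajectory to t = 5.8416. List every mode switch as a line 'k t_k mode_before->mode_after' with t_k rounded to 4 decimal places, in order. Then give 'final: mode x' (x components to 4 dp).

Mode 1: guard c·x = 0.4936 hit at Δt = 1.3265 (t = 1.3265), x⁻ = (-0.4936) → reset → x⁺ = (-0.0489), jump to mode 0
Mode 0: guard c·x = 0.7696 hit at Δt = 0.7571 (t = 2.0836), x⁻ = (-0.7696) → reset → x⁺ = (-0.3657), jump to mode 2
Mode 2: guard c·x = 0.0204 hit at Δt = 0.9610 (t = 3.0446), x⁻ = (0.0204) → reset → x⁺ = (0.1722), jump to mode 0
Mode 0: guard c·x = 0.7696 hit at Δt = 0.9742 (t = 4.0188), x⁻ = (-0.7696) → reset → x⁺ = (-0.3657), jump to mode 2
Mode 2: guard c·x = 0.0204 hit at Δt = 0.9610 (t = 4.9798), x⁻ = (0.0204) → reset → x⁺ = (0.1722), jump to mode 0
Mode 0: flow for 0.8618 to horizon, guard not reached → x = (-0.6673)

1 1.3265 1->0
2 2.0836 0->2
3 3.0446 2->0
4 4.0188 0->2
5 4.9798 2->0
final: 0 -0.6673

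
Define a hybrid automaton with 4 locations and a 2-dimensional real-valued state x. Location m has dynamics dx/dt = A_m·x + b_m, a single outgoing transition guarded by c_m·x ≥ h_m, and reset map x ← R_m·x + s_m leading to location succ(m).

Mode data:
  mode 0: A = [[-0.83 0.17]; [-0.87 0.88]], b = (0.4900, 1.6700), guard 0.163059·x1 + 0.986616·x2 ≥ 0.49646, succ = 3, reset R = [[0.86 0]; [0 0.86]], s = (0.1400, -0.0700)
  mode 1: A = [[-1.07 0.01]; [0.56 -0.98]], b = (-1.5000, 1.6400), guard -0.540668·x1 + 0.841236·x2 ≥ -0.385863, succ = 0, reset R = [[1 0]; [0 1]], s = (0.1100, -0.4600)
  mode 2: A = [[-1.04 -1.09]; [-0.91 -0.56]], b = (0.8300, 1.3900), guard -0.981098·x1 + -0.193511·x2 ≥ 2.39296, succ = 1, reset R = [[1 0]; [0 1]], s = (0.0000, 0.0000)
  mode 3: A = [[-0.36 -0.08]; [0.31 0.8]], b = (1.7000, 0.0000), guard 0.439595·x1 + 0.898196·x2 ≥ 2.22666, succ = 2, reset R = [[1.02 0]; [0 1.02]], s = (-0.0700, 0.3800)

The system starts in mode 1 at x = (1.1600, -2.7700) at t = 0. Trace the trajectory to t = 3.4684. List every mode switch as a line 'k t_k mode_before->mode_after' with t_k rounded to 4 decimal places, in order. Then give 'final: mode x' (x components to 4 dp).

Mode 1: guard c·x = -0.3859 hit at Δt = 0.6613 (t = 0.6613), x⁻ = (-0.1458, -0.5524) → reset → x⁺ = (-0.0358, -1.0124), jump to mode 0
Mode 0: guard c·x = 0.4965 hit at Δt = 1.2123 (t = 1.8736), x⁻ = (0.3279, 0.4490) → reset → x⁺ = (0.4220, 0.3161), jump to mode 3
Mode 3: guard c·x = 2.2267 hit at Δt = 1.2259 (t = 3.0995), x⁻ = (1.8902, 1.5539) → reset → x⁺ = (1.8580, 1.9650), jump to mode 2
Mode 2: flow for 0.3689 to horizon, guard not reached → x = (0.9293, 1.6557)

1 0.6613 1->0
2 1.8736 0->3
3 3.0995 3->2
final: 2 0.9293 1.6557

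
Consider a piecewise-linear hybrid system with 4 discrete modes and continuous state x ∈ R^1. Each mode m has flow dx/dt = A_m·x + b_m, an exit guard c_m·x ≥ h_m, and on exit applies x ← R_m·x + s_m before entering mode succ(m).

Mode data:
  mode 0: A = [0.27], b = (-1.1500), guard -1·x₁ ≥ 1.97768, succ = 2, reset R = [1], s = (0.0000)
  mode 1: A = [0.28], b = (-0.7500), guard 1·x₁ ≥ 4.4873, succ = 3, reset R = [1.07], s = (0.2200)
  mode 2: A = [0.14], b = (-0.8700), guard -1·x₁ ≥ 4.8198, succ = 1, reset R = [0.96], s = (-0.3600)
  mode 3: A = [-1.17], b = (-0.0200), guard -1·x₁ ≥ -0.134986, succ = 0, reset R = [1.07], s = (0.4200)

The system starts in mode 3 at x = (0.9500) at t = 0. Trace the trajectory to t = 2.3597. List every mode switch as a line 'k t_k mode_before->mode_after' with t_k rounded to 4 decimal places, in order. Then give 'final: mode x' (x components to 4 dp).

1 1.5811 3->0
final: 0 -0.3000

Mode 3: guard c·x = -0.1350 hit at Δt = 1.5811 (t = 1.5811), x⁻ = (0.1350) → reset → x⁺ = (0.5644), jump to mode 0
Mode 0: flow for 0.7786 to horizon, guard not reached → x = (-0.3000)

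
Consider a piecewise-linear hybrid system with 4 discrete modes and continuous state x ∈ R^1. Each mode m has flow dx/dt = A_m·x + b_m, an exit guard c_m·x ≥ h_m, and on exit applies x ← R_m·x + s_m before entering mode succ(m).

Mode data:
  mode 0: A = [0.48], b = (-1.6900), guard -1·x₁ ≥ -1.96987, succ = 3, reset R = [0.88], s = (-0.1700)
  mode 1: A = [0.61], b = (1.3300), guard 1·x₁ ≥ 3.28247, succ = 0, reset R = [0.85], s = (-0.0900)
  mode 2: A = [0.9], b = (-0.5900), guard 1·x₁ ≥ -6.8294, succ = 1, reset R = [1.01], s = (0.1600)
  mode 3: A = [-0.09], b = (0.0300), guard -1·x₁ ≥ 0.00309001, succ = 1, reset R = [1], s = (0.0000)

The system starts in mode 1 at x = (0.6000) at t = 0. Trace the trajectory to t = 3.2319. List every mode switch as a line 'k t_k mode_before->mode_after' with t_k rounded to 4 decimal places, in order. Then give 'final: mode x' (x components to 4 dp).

1 1.1072 1->0
2 2.4331 0->3
final: 3 1.4782

Mode 1: guard c·x = 3.2825 hit at Δt = 1.1072 (t = 1.1072), x⁻ = (3.2825) → reset → x⁺ = (2.7001), jump to mode 0
Mode 0: guard c·x = -1.9699 hit at Δt = 1.3259 (t = 2.4331), x⁻ = (1.9699) → reset → x⁺ = (1.5635), jump to mode 3
Mode 3: flow for 0.7988 to horizon, guard not reached → x = (1.4782)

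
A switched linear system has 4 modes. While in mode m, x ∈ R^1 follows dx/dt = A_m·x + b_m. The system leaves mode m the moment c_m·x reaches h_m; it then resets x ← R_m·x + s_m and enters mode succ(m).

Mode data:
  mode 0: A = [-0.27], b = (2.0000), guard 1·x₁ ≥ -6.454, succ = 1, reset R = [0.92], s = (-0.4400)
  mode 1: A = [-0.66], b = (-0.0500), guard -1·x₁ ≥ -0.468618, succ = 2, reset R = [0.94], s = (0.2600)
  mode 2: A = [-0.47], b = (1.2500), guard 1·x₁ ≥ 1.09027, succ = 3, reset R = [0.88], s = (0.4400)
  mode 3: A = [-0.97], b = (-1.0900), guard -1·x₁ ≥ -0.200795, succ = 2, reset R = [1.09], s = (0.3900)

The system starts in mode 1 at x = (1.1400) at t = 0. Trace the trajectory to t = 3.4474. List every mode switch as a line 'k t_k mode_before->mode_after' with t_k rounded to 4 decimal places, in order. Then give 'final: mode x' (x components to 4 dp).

1 1.2174 1->2
2 1.6894 2->3
3 2.3538 3->2
4 2.9231 2->3
final: 3 0.3935

Mode 1: guard c·x = -0.4686 hit at Δt = 1.2174 (t = 1.2174), x⁻ = (0.4686) → reset → x⁺ = (0.7005), jump to mode 2
Mode 2: guard c·x = 1.0903 hit at Δt = 0.4720 (t = 1.6894), x⁻ = (1.0903) → reset → x⁺ = (1.3994), jump to mode 3
Mode 3: guard c·x = -0.2008 hit at Δt = 0.6644 (t = 2.3538), x⁻ = (0.2008) → reset → x⁺ = (0.6089), jump to mode 2
Mode 2: guard c·x = 1.0903 hit at Δt = 0.5693 (t = 2.9231), x⁻ = (1.0903) → reset → x⁺ = (1.3994), jump to mode 3
Mode 3: flow for 0.5243 to horizon, guard not reached → x = (0.3935)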